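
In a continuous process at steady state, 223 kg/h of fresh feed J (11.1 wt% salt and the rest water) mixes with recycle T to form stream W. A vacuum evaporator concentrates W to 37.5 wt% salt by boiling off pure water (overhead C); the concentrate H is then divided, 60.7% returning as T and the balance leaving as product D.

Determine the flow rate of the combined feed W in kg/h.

325 kg/h

Overall salt balance (none leaves overhead): salt in fresh feed = salt in product, i.e. 223×0.111 = (1−0.607)·H·0.375.
H = 24.753/(0.375×0.393) = 167.96 kg/h.
Recycle T = 0.607×167.96 = 101.95 kg/h.
Combined feed W = 223 + 101.95 = 324.95 kg/h.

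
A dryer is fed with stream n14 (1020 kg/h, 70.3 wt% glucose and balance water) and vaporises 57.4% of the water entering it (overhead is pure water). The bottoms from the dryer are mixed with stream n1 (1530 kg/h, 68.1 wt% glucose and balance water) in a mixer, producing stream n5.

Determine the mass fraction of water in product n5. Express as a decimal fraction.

0.260

Vapour removed = 0.574×0.297×1020 = 173.89 kg/h; concentrate = 846.11 kg/h.
water reaching the mixer = 129.05 (from concentrate) + 1530×0.319 = 617.12 kg/h.
Product flow = 846.11 + 1530 = 2376.1 kg/h; water fraction = 0.260.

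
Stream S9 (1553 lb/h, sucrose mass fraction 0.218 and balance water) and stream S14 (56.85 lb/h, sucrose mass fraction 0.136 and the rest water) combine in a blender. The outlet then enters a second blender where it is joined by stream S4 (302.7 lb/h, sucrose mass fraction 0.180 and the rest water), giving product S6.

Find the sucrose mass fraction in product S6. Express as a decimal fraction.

0.210

Overall, product flow = 1912.5 lb/h.
sucrose in = 1553×0.218 + 56.85×0.136 + 302.7×0.180 = 400.77 lb/h.
sucrose fraction in S6 = 0.210.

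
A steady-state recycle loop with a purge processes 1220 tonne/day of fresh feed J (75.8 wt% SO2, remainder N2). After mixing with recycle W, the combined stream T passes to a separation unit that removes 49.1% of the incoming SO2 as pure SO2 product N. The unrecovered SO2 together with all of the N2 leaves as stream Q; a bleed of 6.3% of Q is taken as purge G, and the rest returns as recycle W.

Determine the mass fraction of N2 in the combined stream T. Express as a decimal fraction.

0.726

N2 enters only via J and leaves only via the purge: 1220×0.242 = 0.063×(N2 in Q), and the separation unit passes all N2, so N2 in T = N2 in Q = 4686.3 tonne/day.
SO2 in T: m_A = 1220×0.758 + (1−0.063)·(1−0.491)·m_A, so m_A = 924.76/0.5231 = 1768 tonne/day.
T = 1768 + 4686.3 = 6454.3 tonne/day.
N2 fraction in T = 4686.3/6454.3 = 0.726.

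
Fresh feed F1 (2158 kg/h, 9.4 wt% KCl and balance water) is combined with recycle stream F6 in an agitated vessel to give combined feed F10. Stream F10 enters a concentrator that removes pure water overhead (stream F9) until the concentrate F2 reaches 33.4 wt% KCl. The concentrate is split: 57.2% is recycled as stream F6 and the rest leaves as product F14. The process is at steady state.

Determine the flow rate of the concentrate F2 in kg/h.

1419 kg/h

Overall KCl balance (none leaves overhead): KCl in fresh feed = KCl in product, i.e. 2158×0.094 = (1−0.572)·F2·0.334.
F2 = 202.85/(0.334×0.428) = 1419 kg/h.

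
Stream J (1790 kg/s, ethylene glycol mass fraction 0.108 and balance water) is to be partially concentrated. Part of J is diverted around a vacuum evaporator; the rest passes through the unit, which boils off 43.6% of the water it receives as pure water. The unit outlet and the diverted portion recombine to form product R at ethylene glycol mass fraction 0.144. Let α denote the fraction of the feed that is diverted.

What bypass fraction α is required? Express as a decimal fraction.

All 1790×0.108 = 193.32 kg/s of ethylene glycol reaches R, so R = 193.32/0.144 = 1342.5 kg/s and vapour = 447.5 kg/s.
The evaporator receives (1−α)·1790 of feed at 0.892 water and removes 0.436 of that water:
0.436×0.892×(1−α)×1790 = 447.5
(1−α) = 447.5/696.15 = 0.6428;  α = 0.3572.

0.357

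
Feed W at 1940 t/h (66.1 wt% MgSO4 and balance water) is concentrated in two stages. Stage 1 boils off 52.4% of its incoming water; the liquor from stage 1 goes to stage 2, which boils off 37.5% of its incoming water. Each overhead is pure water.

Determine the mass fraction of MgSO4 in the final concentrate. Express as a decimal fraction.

0.868

water in feed = 1940×0.339 = 657.66 t/h.
After stage 1: water left = (1−0.524)×657.66 = 313.05; stream total = 1595.4 t/h.
After stage 2: water left = (1−0.375)×313.05 = 195.65; final concentrate = 1478 t/h.
MgSO4 fraction = 1282.3/1478 = 0.868.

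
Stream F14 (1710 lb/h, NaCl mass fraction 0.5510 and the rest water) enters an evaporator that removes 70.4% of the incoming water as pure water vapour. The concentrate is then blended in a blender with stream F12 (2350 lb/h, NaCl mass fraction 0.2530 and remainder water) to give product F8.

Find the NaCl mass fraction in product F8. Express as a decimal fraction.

0.4366

Vapour removed = 0.704×0.449×1710 = 540.52 lb/h; concentrate = 1169.5 lb/h.
NaCl reaching the mixer = 942.21 (from concentrate) + 2350×0.253 = 1536.8 lb/h.
Product flow = 1169.5 + 2350 = 3519.5 lb/h; NaCl fraction = 0.4366.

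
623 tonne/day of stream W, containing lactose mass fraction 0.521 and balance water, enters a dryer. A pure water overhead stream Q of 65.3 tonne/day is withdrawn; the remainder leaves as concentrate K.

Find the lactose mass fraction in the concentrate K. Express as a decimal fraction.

0.582

lactose is not removed: 623×0.521 = 324.58 tonne/day of lactose enters K.
Concentrate = 623 − 65.3 = 557.7 tonne/day.
Mass fraction = 324.58/557.7 = 0.582.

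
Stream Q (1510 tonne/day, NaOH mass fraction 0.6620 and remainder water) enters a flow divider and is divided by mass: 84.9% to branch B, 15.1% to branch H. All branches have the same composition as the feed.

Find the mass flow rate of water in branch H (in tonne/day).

77.07 tonne/day

Branch H total = 0.151×1510 = 228.01 tonne/day.
water in H = 0.338×228.01 = 77.067 tonne/day.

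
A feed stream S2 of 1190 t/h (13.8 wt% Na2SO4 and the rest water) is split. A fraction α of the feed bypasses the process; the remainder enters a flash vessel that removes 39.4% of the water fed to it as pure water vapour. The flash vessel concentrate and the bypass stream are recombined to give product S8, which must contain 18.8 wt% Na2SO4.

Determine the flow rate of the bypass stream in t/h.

258.1 t/h

All 1190×0.138 = 164.22 t/h of Na2SO4 reaches S8, so S8 = 164.22/0.188 = 873.51 t/h and vapour = 316.49 t/h.
The evaporator receives (1−α)·1190 of feed at 0.862 water and removes 0.394 of that water:
0.394×0.862×(1−α)×1190 = 316.49
(1−α) = 316.49/404.16 = 0.7831;  α = 0.2169.
Bypass flow = 0.2169×1190 = 258.13 t/h.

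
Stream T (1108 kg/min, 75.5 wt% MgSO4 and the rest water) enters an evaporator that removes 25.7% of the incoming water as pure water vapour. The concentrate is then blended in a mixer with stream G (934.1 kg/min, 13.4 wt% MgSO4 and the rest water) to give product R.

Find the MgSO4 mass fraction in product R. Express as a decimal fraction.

0.488

Vapour removed = 0.257×0.245×1108 = 69.765 kg/min; concentrate = 1038.2 kg/min.
MgSO4 reaching the mixer = 836.54 (from concentrate) + 934.1×0.134 = 961.71 kg/min.
Product flow = 1038.2 + 934.1 = 1972.3 kg/min; MgSO4 fraction = 0.488.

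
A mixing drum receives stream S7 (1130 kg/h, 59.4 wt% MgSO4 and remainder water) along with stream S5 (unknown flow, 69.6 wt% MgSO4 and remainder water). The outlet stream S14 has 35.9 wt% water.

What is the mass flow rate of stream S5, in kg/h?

965.6 kg/h

Let S5 be the unknown flow. Total out = 1130 + S5.
water balance: 458.78 + 0.304·S5 = 0.359·(1130 + S5)
(0.304 − 0.359)·S5 = 0.359×1130 − 458.78 = -53.11
S5 = -53.11 / -0.055 = 965.64 kg/h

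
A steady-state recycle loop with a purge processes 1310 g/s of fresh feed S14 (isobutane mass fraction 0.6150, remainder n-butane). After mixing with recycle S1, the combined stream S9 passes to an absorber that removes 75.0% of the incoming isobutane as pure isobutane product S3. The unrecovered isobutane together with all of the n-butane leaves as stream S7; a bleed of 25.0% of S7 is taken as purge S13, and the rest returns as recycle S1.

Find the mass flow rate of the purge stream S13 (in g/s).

n-butane enters only via S14 and leaves only via the purge: 1310×0.385 = 0.250×(n-butane in S7), and the absorber passes all n-butane, so n-butane in S9 = n-butane in S7 = 2017.4 g/s.
isobutane in S9: m_A = 1310×0.615 + (1−0.250)·(1−0.750)·m_A, so m_A = 805.65/0.8125 = 991.57 g/s.
S7 = (1−0.750)×991.57 + 2017.4 = 2265.3 g/s.
Purge S13 = 0.250×2265.3 = 566.32 g/s.

566.3 g/s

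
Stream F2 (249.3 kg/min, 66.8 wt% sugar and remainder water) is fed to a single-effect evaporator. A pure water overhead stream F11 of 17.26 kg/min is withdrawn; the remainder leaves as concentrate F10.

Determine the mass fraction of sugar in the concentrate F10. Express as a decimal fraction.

0.7177

sugar is not removed: 249.3×0.668 = 166.53 kg/min of sugar enters F10.
Concentrate = 249.3 − 17.26 = 232.04 kg/min.
Mass fraction = 166.53/232.04 = 0.7177.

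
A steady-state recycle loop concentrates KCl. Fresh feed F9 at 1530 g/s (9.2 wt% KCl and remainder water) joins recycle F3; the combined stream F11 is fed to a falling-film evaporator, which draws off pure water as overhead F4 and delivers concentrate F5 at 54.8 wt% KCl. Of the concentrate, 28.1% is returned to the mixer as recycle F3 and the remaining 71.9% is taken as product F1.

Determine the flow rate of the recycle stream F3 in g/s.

Overall KCl balance (none leaves overhead): KCl in fresh feed = KCl in product, i.e. 1530×0.092 = (1−0.281)·F5·0.548.
F5 = 140.76/(0.548×0.719) = 357.25 g/s.
Recycle F3 = 0.281×357.25 = 100.39 g/s.

100.4 g/s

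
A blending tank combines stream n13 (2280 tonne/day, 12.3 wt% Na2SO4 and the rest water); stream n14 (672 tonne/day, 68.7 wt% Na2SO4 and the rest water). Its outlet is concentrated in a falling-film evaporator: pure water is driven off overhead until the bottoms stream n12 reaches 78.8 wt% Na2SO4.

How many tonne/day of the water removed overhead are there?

2010 tonne/day

Na2SO4 entering = 2280×0.123 + 672×0.687 = 742.1 tonne/day.
All Na2SO4 reports to n12, so n12 = 742.1/0.788 = 941.76 tonne/day.
Total feed = 2952 tonne/day; overhead = 2952 − 941.76 = 2010.2 tonne/day.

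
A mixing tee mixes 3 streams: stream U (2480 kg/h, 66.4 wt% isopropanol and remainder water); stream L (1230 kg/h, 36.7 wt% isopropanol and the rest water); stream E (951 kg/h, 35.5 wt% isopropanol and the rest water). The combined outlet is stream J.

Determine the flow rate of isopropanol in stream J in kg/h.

isopropanol out = isopropanol in = 2480×0.664 + 1230×0.367 + 951×0.355 = 2435.7 kg/h.

2436 kg/h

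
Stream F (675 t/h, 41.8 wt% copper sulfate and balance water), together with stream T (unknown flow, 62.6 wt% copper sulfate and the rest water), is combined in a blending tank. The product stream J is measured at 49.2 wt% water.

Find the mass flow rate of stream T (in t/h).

Let T be the unknown flow. Total out = 675 + T.
water balance: 392.85 + 0.374·T = 0.492·(675 + T)
(0.374 − 0.492)·T = 0.492×675 − 392.85 = -60.75
T = -60.75 / -0.118 = 514.83 t/h

514.8 t/h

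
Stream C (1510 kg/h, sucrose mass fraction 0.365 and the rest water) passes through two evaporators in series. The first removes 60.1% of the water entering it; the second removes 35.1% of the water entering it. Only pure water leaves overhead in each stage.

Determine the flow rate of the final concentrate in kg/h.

799.4 kg/h

water in feed = 1510×0.635 = 958.85 kg/h.
After stage 1: water left = (1−0.601)×958.85 = 382.58; stream total = 933.73 kg/h.
After stage 2: water left = (1−0.351)×382.58 = 248.3; final concentrate = 799.45 kg/h.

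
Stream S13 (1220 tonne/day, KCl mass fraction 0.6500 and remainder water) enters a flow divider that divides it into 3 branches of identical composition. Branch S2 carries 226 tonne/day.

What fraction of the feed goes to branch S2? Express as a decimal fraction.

Fraction to S2 = 226/1220 = 0.1852.

0.185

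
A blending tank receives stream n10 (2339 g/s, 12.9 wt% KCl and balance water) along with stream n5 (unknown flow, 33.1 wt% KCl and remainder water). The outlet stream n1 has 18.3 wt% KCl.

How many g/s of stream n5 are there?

Let n5 be the unknown flow. Total out = 2339 + n5.
KCl balance: 301.73 + 0.331·n5 = 0.183·(2339 + n5)
(0.331 − 0.183)·n5 = 0.183×2339 − 301.73 = 126.31
n5 = 126.31 / 0.148 = 853.42 g/s

853.4 g/s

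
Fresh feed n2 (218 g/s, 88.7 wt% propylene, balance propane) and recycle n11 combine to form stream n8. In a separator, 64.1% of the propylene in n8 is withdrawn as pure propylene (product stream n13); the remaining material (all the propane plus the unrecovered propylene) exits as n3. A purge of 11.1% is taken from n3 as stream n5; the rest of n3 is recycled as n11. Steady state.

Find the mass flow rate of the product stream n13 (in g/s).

propylene in n8: m_A = 218×0.887 + (1−0.111)·(1−0.641)·m_A, so m_A = 193.37/0.6808 = 284.01 g/s.
Product n13 = 0.641×284.01 = 182.05 g/s.

182 g/s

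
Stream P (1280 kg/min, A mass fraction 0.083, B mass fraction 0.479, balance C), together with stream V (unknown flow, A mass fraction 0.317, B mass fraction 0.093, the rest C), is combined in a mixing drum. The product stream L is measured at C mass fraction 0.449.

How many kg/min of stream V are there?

99.86 kg/min

Let V be the unknown flow. Total out = 1280 + V.
C balance: 560.64 + 0.590·V = 0.449·(1280 + V)
(0.590 − 0.449)·V = 0.449×1280 − 560.64 = 14.08
V = 14.08 / 0.141 = 99.858 kg/min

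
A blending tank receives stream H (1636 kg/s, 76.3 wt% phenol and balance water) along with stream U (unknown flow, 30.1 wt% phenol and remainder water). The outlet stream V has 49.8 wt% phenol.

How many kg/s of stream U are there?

2201 kg/s

Let U be the unknown flow. Total out = 1636 + U.
phenol balance: 1248.3 + 0.301·U = 0.498·(1636 + U)
(0.301 − 0.498)·U = 0.498×1636 − 1248.3 = -433.54
U = -433.54 / -0.197 = 2200.7 kg/s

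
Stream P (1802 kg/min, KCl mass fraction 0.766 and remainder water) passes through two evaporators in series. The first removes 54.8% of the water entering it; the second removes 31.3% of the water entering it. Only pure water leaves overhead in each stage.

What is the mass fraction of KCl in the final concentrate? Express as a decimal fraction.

0.913

water in feed = 1802×0.234 = 421.67 kg/min.
After stage 1: water left = (1−0.548)×421.67 = 190.59; stream total = 1570.9 kg/min.
After stage 2: water left = (1−0.313)×190.59 = 130.94; final concentrate = 1511.3 kg/min.
KCl fraction = 1380.3/1511.3 = 0.913.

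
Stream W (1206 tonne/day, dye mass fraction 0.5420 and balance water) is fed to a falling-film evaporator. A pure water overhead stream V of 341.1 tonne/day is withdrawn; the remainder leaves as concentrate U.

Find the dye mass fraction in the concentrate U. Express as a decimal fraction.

0.7558

dye is not removed: 1206×0.542 = 653.65 tonne/day of dye enters U.
Concentrate = 1206 − 341.1 = 864.9 tonne/day.
Mass fraction = 653.65/864.9 = 0.7558.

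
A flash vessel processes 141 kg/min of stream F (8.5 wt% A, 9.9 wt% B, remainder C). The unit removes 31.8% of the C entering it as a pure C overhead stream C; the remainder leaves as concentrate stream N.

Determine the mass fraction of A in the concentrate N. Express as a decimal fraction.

A is not removed: 141×0.085 = 11.985 kg/min of A enters N.
C entering = 141×0.816 = 115.06 kg/min; overhead removed = 0.318×115.06 = 36.588 kg/min.
Concentrate = 141 − 36.588 = 104.41 kg/min.
Mass fraction = 11.985/104.41 = 0.115.

0.115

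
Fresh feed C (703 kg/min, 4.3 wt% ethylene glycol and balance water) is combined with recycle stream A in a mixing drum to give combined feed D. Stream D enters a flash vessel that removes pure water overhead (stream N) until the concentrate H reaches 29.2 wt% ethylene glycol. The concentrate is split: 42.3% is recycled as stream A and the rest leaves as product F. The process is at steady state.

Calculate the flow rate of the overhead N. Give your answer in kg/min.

Overall ethylene glycol balance (none leaves overhead): ethylene glycol in fresh feed = ethylene glycol in product, i.e. 703×0.043 = (1−0.423)·H·0.292.
H = 30.229/(0.292×0.577) = 179.42 kg/min.
Recycle A = 0.423×179.42 = 75.894 kg/min.
Combined feed D = 703 + 75.894 = 778.89 kg/min.
Overhead N = D − H = 778.89 − 179.42 = 599.48 kg/min.

599.5 kg/min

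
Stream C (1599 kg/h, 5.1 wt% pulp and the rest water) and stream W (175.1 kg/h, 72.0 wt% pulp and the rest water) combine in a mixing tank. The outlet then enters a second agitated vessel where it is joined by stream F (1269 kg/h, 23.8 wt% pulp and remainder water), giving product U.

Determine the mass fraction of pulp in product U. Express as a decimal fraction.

Overall, product flow = 3043.1 kg/h.
pulp in = 1599×0.051 + 175.1×0.720 + 1269×0.238 = 509.64 kg/h.
pulp fraction in U = 0.167.

0.167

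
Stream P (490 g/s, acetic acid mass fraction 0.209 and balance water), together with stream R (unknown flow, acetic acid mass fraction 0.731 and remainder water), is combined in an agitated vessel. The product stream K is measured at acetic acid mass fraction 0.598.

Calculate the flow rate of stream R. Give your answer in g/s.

Let R be the unknown flow. Total out = 490 + R.
acetic acid balance: 102.41 + 0.731·R = 0.598·(490 + R)
(0.731 − 0.598)·R = 0.598×490 − 102.41 = 190.61
R = 190.61 / 0.133 = 1433.2 g/s

1433 g/s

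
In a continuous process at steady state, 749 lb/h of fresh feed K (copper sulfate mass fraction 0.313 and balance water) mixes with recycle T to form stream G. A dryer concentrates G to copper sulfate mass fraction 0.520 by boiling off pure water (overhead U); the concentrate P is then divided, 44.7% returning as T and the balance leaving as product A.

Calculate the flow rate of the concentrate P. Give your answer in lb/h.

Overall copper sulfate balance (none leaves overhead): copper sulfate in fresh feed = copper sulfate in product, i.e. 749×0.313 = (1−0.447)·P·0.520.
P = 234.44/(0.520×0.553) = 815.26 lb/h.

815.3 lb/h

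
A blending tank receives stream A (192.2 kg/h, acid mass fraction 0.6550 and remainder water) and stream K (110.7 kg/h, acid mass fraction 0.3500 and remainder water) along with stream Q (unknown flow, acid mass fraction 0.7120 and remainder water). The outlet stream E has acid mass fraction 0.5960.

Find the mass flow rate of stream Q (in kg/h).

137 kg/h

Let Q be the unknown flow. Total out = 302.9 + Q.
acid balance: 164.64 + 0.712·Q = 0.596·(302.9 + Q)
(0.712 − 0.596)·Q = 0.596×302.9 − 164.64 = 15.892
Q = 15.892 / 0.116 = 137 kg/h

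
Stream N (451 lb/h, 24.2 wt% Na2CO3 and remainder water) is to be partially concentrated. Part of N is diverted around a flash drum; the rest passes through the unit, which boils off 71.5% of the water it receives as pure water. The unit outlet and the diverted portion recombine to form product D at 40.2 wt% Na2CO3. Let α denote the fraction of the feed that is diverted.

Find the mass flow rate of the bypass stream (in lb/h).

All 451×0.242 = 109.14 lb/h of Na2CO3 reaches D, so D = 109.14/0.402 = 271.5 lb/h and vapour = 179.5 lb/h.
The evaporator receives (1−α)·451 of feed at 0.758 water and removes 0.715 of that water:
0.715×0.758×(1−α)×451 = 179.5
(1−α) = 179.5/244.43 = 0.7344;  α = 0.2656.
Bypass flow = 0.2656×451 = 119.8 lb/h.

119.8 lb/h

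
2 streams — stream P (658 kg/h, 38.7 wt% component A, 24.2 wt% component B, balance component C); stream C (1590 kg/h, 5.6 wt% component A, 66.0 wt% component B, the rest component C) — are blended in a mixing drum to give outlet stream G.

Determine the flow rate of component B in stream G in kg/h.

1209 kg/h

component B out = component B in = 658×0.242 + 1590×0.660 = 1208.6 kg/h.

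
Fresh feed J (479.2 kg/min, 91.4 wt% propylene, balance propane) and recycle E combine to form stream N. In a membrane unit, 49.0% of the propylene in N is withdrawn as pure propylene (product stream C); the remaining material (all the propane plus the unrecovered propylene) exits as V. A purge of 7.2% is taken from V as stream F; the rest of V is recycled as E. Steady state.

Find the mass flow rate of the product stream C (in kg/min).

407.5 kg/min

propylene in N: m_A = 479.2×0.914 + (1−0.072)·(1−0.490)·m_A, so m_A = 437.99/0.5267 = 831.54 kg/min.
Product C = 0.490×831.54 = 407.45 kg/min.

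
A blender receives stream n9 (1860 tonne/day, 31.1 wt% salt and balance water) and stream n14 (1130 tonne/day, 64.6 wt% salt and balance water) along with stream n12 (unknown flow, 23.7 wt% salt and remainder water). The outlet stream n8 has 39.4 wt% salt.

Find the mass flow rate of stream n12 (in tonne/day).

Let n12 be the unknown flow. Total out = 2990 + n12.
salt balance: 1308.4 + 0.237·n12 = 0.394·(2990 + n12)
(0.237 − 0.394)·n12 = 0.394×2990 − 1308.4 = -130.38
n12 = -130.38 / -0.157 = 830.45 tonne/day

830.4 tonne/day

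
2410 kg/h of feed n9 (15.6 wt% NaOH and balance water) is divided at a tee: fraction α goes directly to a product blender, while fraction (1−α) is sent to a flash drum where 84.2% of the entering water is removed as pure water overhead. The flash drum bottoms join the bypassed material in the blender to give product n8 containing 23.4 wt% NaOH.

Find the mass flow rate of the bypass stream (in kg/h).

All 2410×0.156 = 375.96 kg/h of NaOH reaches n8, so n8 = 375.96/0.234 = 1606.7 kg/h and vapour = 803.33 kg/h.
The evaporator receives (1−α)·2410 of feed at 0.844 water and removes 0.842 of that water:
0.842×0.844×(1−α)×2410 = 803.33
(1−α) = 803.33/1712.7 = 0.4691;  α = 0.5309.
Bypass flow = 0.5309×2410 = 1279.6 kg/h.

1280 kg/h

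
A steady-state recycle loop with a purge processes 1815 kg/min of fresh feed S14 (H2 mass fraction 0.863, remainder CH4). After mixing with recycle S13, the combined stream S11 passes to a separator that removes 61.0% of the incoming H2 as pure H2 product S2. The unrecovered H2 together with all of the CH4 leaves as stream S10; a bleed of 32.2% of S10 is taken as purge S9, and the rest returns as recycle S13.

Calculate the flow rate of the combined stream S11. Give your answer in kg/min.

2902 kg/min

CH4 enters only via S14 and leaves only via the purge: 1815×0.137 = 0.322×(CH4 in S10), and the separator passes all CH4, so CH4 in S11 = CH4 in S10 = 772.22 kg/min.
H2 in S11: m_A = 1815×0.863 + (1−0.322)·(1−0.610)·m_A, so m_A = 1566.3/0.7356 = 2129.4 kg/min.
S11 = 2129.4 + 772.22 = 2901.6 kg/min.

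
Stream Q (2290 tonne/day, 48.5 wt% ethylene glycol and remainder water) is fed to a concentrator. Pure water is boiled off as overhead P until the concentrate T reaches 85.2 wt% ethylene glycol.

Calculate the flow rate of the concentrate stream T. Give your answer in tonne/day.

1304 tonne/day

ethylene glycol is conserved: 2290×0.485 = 1110.6 tonne/day all reports to the concentrate.
Concentrate = 1110.6/(target fraction) = 1303.6 tonne/day.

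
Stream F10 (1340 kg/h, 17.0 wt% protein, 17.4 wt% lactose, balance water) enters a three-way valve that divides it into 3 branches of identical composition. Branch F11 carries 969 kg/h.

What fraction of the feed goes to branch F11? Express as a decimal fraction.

0.723

Fraction to F11 = 969/1340 = 0.7231.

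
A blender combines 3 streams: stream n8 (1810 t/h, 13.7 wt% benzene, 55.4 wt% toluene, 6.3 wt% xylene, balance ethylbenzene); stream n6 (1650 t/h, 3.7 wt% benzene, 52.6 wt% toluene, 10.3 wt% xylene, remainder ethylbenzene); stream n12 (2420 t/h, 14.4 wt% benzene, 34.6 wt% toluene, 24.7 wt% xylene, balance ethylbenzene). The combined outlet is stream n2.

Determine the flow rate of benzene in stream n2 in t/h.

657.5 t/h

benzene out = benzene in = 1810×0.137 + 1650×0.037 + 2420×0.144 = 657.5 t/h.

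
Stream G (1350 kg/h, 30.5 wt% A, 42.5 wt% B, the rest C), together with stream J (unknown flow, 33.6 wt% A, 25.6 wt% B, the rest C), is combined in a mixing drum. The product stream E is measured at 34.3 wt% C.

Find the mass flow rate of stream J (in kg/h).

1516 kg/h

Let J be the unknown flow. Total out = 1350 + J.
C balance: 364.5 + 0.408·J = 0.343·(1350 + J)
(0.408 − 0.343)·J = 0.343×1350 − 364.5 = 98.55
J = 98.55 / 0.065 = 1516.2 kg/h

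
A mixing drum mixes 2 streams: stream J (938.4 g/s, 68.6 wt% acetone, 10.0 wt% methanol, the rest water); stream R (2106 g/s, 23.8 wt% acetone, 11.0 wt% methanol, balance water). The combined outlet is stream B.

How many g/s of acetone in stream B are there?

acetone out = acetone in = 938.4×0.686 + 2106×0.238 = 1145 g/s.

1145 g/s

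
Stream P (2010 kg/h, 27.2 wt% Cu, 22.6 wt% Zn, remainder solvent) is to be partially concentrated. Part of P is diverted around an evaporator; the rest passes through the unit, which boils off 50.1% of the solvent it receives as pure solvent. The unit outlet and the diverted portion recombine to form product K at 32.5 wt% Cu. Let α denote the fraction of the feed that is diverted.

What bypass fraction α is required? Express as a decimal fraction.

0.352

All 2010×0.272 = 546.72 kg/h of Cu reaches K, so K = 546.72/0.325 = 1682.2 kg/h and vapour = 327.78 kg/h.
The evaporator receives (1−α)·2010 of feed at 0.502 solvent and removes 0.501 of that solvent:
0.501×0.502×(1−α)×2010 = 327.78
(1−α) = 327.78/505.52 = 0.6484;  α = 0.3516.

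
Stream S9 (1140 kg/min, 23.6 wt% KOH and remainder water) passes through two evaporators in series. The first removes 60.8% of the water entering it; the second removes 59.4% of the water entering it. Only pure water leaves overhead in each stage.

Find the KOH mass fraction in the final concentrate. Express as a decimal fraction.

0.660

water in feed = 1140×0.764 = 870.96 kg/min.
After stage 1: water left = (1−0.608)×870.96 = 341.42; stream total = 610.46 kg/min.
After stage 2: water left = (1−0.594)×341.42 = 138.62; final concentrate = 407.66 kg/min.
KOH fraction = 269.04/407.66 = 0.660.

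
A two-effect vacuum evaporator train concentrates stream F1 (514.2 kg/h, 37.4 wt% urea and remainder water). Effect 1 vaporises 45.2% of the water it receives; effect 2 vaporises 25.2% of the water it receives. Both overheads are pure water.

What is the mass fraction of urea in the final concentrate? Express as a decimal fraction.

0.5931

water in feed = 514.2×0.626 = 321.89 kg/h.
After stage 1: water left = (1−0.452)×321.89 = 176.4; stream total = 368.71 kg/h.
After stage 2: water left = (1−0.252)×176.4 = 131.94; final concentrate = 324.25 kg/h.
urea fraction = 192.31/324.25 = 0.5931.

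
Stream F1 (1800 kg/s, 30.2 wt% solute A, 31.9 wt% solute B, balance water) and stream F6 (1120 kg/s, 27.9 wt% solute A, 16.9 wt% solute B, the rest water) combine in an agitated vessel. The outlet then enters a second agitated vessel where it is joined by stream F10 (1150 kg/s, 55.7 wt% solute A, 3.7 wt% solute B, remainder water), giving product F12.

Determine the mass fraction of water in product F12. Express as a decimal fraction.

Overall, product flow = 4070 kg/s.
water in = 1800×0.379 + 1120×0.552 + 1150×0.406 = 1767.3 kg/s.
water fraction in F12 = 0.4342.

0.4342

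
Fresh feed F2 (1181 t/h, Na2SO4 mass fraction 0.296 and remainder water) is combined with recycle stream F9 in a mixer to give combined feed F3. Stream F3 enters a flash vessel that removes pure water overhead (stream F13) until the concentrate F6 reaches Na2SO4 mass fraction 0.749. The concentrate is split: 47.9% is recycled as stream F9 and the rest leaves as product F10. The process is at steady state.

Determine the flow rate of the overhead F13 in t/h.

714.3 t/h

Overall Na2SO4 balance (none leaves overhead): Na2SO4 in fresh feed = Na2SO4 in product, i.e. 1181×0.296 = (1−0.479)·F6·0.749.
F6 = 349.58/(0.749×0.521) = 895.82 t/h.
Recycle F9 = 0.479×895.82 = 429.1 t/h.
Combined feed F3 = 1181 + 429.1 = 1610.1 t/h.
Overhead F13 = F3 − F6 = 1610.1 − 895.82 = 714.28 t/h.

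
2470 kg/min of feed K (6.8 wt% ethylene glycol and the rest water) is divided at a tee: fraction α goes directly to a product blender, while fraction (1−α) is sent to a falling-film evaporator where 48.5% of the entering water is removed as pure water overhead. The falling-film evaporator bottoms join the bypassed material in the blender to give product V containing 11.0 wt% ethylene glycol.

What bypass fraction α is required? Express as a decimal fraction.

0.155

All 2470×0.068 = 167.96 kg/min of ethylene glycol reaches V, so V = 167.96/0.110 = 1526.9 kg/min and vapour = 943.09 kg/min.
The evaporator receives (1−α)·2470 of feed at 0.932 water and removes 0.485 of that water:
0.485×0.932×(1−α)×2470 = 943.09
(1−α) = 943.09/1116.5 = 0.8447;  α = 0.1553.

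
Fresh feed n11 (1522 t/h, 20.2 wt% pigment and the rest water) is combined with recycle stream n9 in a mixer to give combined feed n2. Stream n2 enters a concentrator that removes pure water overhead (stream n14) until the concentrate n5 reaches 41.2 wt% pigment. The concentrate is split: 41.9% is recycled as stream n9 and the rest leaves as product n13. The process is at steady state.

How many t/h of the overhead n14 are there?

Overall pigment balance (none leaves overhead): pigment in fresh feed = pigment in product, i.e. 1522×0.202 = (1−0.419)·n5·0.412.
n5 = 307.44/(0.412×0.581) = 1284.4 t/h.
Recycle n9 = 0.419×1284.4 = 538.15 t/h.
Combined feed n2 = 1522 + 538.15 = 2060.2 t/h.
Overhead n14 = n2 − n5 = 2060.2 − 1284.4 = 775.78 t/h.

775.8 t/h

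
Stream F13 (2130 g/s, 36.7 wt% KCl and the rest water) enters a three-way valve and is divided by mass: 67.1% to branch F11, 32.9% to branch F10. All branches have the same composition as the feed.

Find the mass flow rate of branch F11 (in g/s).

1429 g/s

Branch F11 flow = 0.671×2130 = 1429.2 g/s.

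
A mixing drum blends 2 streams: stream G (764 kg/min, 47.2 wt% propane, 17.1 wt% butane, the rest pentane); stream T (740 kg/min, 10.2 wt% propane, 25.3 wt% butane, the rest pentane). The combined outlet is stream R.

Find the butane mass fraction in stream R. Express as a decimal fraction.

0.211

Total flow out = 764 + 740 = 1504 kg/min.
butane in = 764×0.171 + 740×0.253 = 317.86 kg/min.
butane mass fraction in R = 317.86/1504 = 0.211.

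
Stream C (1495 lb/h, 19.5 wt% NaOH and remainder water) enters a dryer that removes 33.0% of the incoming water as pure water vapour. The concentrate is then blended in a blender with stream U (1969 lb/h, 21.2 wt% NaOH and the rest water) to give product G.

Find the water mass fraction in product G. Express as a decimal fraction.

0.769

Vapour removed = 0.330×0.805×1495 = 397.15 lb/h; concentrate = 1097.9 lb/h.
water reaching the mixer = 806.33 (from concentrate) + 1969×0.788 = 2357.9 lb/h.
Product flow = 1097.9 + 1969 = 3066.9 lb/h; water fraction = 0.769.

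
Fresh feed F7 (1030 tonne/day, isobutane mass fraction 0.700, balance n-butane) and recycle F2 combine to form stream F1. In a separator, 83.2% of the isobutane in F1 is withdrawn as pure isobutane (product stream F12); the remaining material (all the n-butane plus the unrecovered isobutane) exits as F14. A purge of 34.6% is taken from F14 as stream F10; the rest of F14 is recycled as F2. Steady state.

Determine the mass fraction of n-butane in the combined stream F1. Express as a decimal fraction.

n-butane enters only via F7 and leaves only via the purge: 1030×0.300 = 0.346×(n-butane in F14), and the separator passes all n-butane, so n-butane in F1 = n-butane in F14 = 893.06 tonne/day.
isobutane in F1: m_A = 1030×0.700 + (1−0.346)·(1−0.832)·m_A, so m_A = 721/0.8901 = 810 tonne/day.
F1 = 810 + 893.06 = 1703.1 tonne/day.
n-butane fraction in F1 = 893.06/1703.1 = 0.524.

0.524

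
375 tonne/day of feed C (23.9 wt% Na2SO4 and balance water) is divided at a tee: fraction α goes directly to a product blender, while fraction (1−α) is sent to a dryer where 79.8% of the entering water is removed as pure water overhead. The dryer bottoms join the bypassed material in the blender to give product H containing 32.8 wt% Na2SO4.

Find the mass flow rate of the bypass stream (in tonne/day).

All 375×0.239 = 89.625 tonne/day of Na2SO4 reaches H, so H = 89.625/0.328 = 273.25 tonne/day and vapour = 101.75 tonne/day.
The evaporator receives (1−α)·375 of feed at 0.761 water and removes 0.798 of that water:
0.798×0.761×(1−α)×375 = 101.75
(1−α) = 101.75/227.73 = 0.4468;  α = 0.5532.
Bypass flow = 0.5532×375 = 207.44 tonne/day.

207.4 tonne/day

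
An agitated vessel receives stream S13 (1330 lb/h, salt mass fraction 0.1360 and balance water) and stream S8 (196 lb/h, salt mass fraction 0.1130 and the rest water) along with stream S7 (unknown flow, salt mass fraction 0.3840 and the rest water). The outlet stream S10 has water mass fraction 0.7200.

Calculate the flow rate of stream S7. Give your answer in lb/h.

Let S7 be the unknown flow. Total out = 1526 + S7.
water balance: 1323 + 0.616·S7 = 0.720·(1526 + S7)
(0.616 − 0.720)·S7 = 0.720×1526 − 1323 = -224.25
S7 = -224.25 / -0.104 = 2156.3 lb/h

2156 lb/h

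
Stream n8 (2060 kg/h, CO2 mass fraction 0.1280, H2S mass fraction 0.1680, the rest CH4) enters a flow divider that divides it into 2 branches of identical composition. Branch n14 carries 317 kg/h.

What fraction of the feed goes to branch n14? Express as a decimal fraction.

0.154

Fraction to n14 = 317/2060 = 0.1539.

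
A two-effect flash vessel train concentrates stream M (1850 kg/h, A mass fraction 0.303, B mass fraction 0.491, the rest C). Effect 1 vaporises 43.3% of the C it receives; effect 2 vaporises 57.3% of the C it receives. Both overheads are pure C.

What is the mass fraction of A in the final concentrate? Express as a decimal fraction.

0.359

C in feed = 1850×0.206 = 381.1 kg/h.
After stage 1: C left = (1−0.433)×381.1 = 216.08; stream total = 1685 kg/h.
After stage 2: C left = (1−0.573)×216.08 = 92.268; final concentrate = 1561.2 kg/h.
A fraction = 560.55/1561.2 = 0.359.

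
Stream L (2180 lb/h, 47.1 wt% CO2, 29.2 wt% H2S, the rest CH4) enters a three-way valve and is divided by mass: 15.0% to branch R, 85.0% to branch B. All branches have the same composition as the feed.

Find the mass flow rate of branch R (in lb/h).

327 lb/h

Branch R flow = 0.150×2180 = 327 lb/h.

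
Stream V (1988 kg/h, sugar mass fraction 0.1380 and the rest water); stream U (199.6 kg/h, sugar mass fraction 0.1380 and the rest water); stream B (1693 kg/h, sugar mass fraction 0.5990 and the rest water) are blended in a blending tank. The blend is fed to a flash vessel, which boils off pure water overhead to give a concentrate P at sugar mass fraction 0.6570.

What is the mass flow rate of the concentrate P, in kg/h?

sugar entering = 1988×0.138 + 199.6×0.138 + 1693×0.599 = 1316 kg/h.
All sugar reports to P, so P = 1316/0.657 = 2003 kg/h.

2003 kg/h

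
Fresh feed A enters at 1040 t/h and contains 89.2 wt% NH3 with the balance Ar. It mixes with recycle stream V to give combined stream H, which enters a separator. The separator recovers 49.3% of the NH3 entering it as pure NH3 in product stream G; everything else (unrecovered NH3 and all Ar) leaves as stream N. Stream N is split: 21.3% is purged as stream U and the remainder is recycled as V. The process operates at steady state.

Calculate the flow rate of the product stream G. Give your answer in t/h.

NH3 in H: m_A = 1040×0.892 + (1−0.213)·(1−0.493)·m_A, so m_A = 927.68/0.6010 = 1543.6 t/h.
Product G = 0.493×1543.6 = 760.99 t/h.

761 t/h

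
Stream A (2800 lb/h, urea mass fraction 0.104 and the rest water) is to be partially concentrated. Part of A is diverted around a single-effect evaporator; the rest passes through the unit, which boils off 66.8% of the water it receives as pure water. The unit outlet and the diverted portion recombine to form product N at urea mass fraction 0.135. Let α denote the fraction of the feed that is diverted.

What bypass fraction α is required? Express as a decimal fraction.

0.616

All 2800×0.104 = 291.2 lb/h of urea reaches N, so N = 291.2/0.135 = 2157 lb/h and vapour = 642.96 lb/h.
The evaporator receives (1−α)·2800 of feed at 0.896 water and removes 0.668 of that water:
0.668×0.896×(1−α)×2800 = 642.96
(1−α) = 642.96/1675.9 = 0.3837;  α = 0.6163.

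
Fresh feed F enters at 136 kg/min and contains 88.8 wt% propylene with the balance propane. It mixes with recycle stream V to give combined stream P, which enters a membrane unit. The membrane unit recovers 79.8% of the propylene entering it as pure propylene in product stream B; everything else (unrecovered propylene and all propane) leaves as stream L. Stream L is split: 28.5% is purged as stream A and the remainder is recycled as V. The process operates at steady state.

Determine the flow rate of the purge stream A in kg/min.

propane enters only via F and leaves only via the purge: 136×0.112 = 0.285×(propane in L), and the membrane unit passes all propane, so propane in P = propane in L = 53.446 kg/min.
propylene in P: m_A = 136×0.888 + (1−0.285)·(1−0.798)·m_A, so m_A = 120.77/0.8556 = 141.16 kg/min.
L = (1−0.798)×141.16 + 53.446 = 81.959 kg/min.
Purge A = 0.285×81.959 = 23.358 kg/min.

23.36 kg/min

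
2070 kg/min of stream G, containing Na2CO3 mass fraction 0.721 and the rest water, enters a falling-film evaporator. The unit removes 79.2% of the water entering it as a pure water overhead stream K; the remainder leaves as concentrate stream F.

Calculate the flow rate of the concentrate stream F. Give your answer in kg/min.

water entering = 2070×0.279 = 577.53 kg/min; overhead removed = 0.792×577.53 = 457.4 kg/min.
Concentrate = 2070 − 457.4 = 1612.6 kg/min.

1613 kg/min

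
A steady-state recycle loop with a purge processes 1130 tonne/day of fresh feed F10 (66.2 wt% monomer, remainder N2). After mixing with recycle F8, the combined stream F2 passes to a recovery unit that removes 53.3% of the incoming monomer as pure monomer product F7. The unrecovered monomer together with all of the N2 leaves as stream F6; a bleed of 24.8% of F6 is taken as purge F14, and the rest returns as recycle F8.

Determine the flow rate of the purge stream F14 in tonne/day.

515.5 tonne/day

N2 enters only via F10 and leaves only via the purge: 1130×0.338 = 0.248×(N2 in F6), and the recovery unit passes all N2, so N2 in F2 = N2 in F6 = 1540.1 tonne/day.
monomer in F2: m_A = 1130×0.662 + (1−0.248)·(1−0.533)·m_A, so m_A = 748.06/0.6488 = 1153 tonne/day.
F6 = (1−0.533)×1153 + 1540.1 = 2078.5 tonne/day.
Purge F14 = 0.248×2078.5 = 515.47 tonne/day.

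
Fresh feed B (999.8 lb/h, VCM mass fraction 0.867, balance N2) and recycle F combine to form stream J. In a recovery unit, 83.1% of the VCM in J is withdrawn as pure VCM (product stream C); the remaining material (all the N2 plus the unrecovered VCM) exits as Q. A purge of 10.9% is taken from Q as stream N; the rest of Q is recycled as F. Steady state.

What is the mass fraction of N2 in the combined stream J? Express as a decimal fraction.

0.545

N2 enters only via B and leaves only via the purge: 999.8×0.133 = 0.109×(N2 in Q), and the recovery unit passes all N2, so N2 in J = N2 in Q = 1219.9 lb/h.
VCM in J: m_A = 999.8×0.867 + (1−0.109)·(1−0.831)·m_A, so m_A = 866.83/0.8494 = 1020.5 lb/h.
J = 1020.5 + 1219.9 = 2240.4 lb/h.
N2 fraction in J = 1219.9/2240.4 = 0.545.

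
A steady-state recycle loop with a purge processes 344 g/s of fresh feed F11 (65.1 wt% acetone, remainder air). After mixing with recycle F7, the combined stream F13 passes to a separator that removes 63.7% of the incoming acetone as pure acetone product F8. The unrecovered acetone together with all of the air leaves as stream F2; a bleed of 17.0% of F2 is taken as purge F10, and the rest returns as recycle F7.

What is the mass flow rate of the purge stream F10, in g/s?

139.8 g/s

air enters only via F11 and leaves only via the purge: 344×0.349 = 0.170×(air in F2), and the separator passes all air, so air in F13 = air in F2 = 706.21 g/s.
acetone in F13: m_A = 344×0.651 + (1−0.170)·(1−0.637)·m_A, so m_A = 223.94/0.6987 = 320.51 g/s.
F2 = (1−0.637)×320.51 + 706.21 = 822.56 g/s.
Purge F10 = 0.170×822.56 = 139.83 g/s.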